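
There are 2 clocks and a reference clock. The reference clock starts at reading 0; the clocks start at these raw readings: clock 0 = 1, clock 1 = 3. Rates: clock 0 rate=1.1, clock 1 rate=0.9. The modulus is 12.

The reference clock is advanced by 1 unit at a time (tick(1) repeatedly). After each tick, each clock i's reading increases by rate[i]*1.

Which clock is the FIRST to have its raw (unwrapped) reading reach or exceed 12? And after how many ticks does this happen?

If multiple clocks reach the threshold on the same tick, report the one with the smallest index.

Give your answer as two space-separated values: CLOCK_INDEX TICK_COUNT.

Answer: 0 10

Derivation:
clock 0: start=1, rate=1.1, needs 12-1 = 11; ticks = ceil(11/1.1) = ceil(10.0000) = 10; reading at tick 10 = 1 + 1.1*10 = 12.0000
clock 1: start=3, rate=0.9, needs 12-3 = 9; ticks = ceil(9/0.9) = ceil(10.0000) = 10; reading at tick 10 = 3 + 0.9*10 = 12.0000
Minimum tick count = 10; winners = [0, 1]; smallest index = 0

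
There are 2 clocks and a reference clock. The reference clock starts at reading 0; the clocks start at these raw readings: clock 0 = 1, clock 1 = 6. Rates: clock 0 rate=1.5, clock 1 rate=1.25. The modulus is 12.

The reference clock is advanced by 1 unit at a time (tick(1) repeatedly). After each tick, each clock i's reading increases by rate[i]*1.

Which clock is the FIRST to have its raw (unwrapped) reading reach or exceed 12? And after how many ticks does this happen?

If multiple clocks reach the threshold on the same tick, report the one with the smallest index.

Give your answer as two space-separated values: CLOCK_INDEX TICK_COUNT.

Answer: 1 5

Derivation:
clock 0: start=1, rate=1.5, needs 12-1 = 11; ticks = ceil(11/1.5) = ceil(7.3333) = 8; reading at tick 8 = 1 + 1.5*8 = 13.0000
clock 1: start=6, rate=1.25, needs 12-6 = 6; ticks = ceil(6/1.25) = ceil(4.8000) = 5; reading at tick 5 = 6 + 1.25*5 = 12.2500
Minimum tick count = 5; winners = [1]; smallest index = 1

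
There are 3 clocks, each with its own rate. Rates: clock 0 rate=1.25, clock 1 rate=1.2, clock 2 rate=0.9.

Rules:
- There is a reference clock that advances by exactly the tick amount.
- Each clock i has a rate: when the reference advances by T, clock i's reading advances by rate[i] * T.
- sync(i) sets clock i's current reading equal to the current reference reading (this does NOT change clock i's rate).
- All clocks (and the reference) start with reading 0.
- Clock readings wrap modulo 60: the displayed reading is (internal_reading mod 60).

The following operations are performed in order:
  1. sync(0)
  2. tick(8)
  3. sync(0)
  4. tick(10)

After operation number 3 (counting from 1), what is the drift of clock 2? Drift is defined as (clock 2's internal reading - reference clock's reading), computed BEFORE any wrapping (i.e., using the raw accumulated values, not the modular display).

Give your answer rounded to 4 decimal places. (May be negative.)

Answer: -0.8000

Derivation:
After op 1 sync(0): ref=0.0000 raw=[0.0000 0.0000 0.0000]
After op 2 tick(8): ref=8.0000 raw=[10.0000 9.6000 7.2000]
After op 3 sync(0): ref=8.0000 raw=[8.0000 9.6000 7.2000]
Drift of clock 2 after op 3: 7.2000 - 8.0000 = -0.8000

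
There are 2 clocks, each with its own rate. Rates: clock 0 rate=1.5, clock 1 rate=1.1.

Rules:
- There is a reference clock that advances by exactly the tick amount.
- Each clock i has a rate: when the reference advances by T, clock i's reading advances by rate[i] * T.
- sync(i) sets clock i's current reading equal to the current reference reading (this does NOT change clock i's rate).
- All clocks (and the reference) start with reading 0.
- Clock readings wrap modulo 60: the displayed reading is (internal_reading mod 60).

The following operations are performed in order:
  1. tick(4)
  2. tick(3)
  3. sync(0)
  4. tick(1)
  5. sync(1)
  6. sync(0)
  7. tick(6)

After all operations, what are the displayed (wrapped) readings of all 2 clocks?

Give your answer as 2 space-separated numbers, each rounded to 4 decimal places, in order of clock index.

After op 1 tick(4): ref=4.0000 raw=[6.0000 4.4000]
After op 2 tick(3): ref=7.0000 raw=[10.5000 7.7000]
After op 3 sync(0): ref=7.0000 raw=[7.0000 7.7000]
After op 4 tick(1): ref=8.0000 raw=[8.5000 8.8000]
After op 5 sync(1): ref=8.0000 raw=[8.5000 8.0000]
After op 6 sync(0): ref=8.0000 raw=[8.0000 8.0000]
After op 7 tick(6): ref=14.0000 raw=[17.0000 14.6000]
Wrap final raw readings (mod 60): 17.0000 mod 60 = 17.0000; 14.6000 mod 60 = 14.6000

Answer: 17.0000 14.6000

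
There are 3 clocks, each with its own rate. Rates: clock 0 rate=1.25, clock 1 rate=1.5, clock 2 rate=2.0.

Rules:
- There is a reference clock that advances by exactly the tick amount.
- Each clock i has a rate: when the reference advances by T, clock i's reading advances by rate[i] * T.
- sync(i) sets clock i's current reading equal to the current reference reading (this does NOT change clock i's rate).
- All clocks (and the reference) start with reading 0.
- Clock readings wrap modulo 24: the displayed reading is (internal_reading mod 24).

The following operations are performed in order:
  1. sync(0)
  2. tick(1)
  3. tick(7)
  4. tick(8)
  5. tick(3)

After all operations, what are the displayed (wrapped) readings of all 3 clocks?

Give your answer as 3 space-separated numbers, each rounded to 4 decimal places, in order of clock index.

After op 1 sync(0): ref=0.0000 raw=[0.0000 0.0000 0.0000]
After op 2 tick(1): ref=1.0000 raw=[1.2500 1.5000 2.0000]
After op 3 tick(7): ref=8.0000 raw=[10.0000 12.0000 16.0000]
After op 4 tick(8): ref=16.0000 raw=[20.0000 24.0000 32.0000]
After op 5 tick(3): ref=19.0000 raw=[23.7500 28.5000 38.0000]
Wrap final raw readings (mod 24): 23.7500 mod 24 = 23.7500; 28.5000 mod 24 = 4.5000; 38.0000 mod 24 = 14.0000

Answer: 23.7500 4.5000 14.0000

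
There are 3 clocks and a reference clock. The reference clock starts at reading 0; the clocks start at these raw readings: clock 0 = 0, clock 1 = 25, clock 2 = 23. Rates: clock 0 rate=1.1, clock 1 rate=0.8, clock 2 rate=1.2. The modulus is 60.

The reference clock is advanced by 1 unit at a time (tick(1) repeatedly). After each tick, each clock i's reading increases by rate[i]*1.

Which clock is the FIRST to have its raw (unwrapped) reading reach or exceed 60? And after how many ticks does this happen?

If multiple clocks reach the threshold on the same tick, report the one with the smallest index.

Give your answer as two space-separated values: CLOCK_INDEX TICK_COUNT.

Answer: 2 31

Derivation:
clock 0: start=0, rate=1.1, needs 60-0 = 60; ticks = ceil(60/1.1) = ceil(54.5455) = 55; reading at tick 55 = 0 + 1.1*55 = 60.5000
clock 1: start=25, rate=0.8, needs 60-25 = 35; ticks = ceil(35/0.8) = ceil(43.7500) = 44; reading at tick 44 = 25 + 0.8*44 = 60.2000
clock 2: start=23, rate=1.2, needs 60-23 = 37; ticks = ceil(37/1.2) = ceil(30.8333) = 31; reading at tick 31 = 23 + 1.2*31 = 60.2000
Minimum tick count = 31; winners = [2]; smallest index = 2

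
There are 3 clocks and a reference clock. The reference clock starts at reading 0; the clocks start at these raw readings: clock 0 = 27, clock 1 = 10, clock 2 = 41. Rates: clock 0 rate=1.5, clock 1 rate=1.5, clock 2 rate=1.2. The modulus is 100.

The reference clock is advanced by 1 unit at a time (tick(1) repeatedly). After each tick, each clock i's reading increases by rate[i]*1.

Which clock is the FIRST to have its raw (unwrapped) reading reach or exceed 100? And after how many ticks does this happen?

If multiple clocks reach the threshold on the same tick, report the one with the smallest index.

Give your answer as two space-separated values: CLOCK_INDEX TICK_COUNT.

clock 0: start=27, rate=1.5, needs 100-27 = 73; ticks = ceil(73/1.5) = ceil(48.6667) = 49; reading at tick 49 = 27 + 1.5*49 = 100.5000
clock 1: start=10, rate=1.5, needs 100-10 = 90; ticks = ceil(90/1.5) = ceil(60.0000) = 60; reading at tick 60 = 10 + 1.5*60 = 100.0000
clock 2: start=41, rate=1.2, needs 100-41 = 59; ticks = ceil(59/1.2) = ceil(49.1667) = 50; reading at tick 50 = 41 + 1.2*50 = 101.0000
Minimum tick count = 49; winners = [0]; smallest index = 0

Answer: 0 49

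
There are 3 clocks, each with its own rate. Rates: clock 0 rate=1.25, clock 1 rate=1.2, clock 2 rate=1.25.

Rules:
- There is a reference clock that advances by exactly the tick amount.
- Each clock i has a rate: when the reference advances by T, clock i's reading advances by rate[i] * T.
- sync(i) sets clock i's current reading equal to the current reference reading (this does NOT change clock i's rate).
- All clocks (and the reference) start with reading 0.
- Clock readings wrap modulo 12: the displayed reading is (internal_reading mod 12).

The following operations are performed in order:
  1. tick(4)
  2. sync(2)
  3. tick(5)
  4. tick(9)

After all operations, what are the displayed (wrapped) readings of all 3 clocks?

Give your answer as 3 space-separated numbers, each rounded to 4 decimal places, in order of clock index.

After op 1 tick(4): ref=4.0000 raw=[5.0000 4.8000 5.0000]
After op 2 sync(2): ref=4.0000 raw=[5.0000 4.8000 4.0000]
After op 3 tick(5): ref=9.0000 raw=[11.2500 10.8000 10.2500]
After op 4 tick(9): ref=18.0000 raw=[22.5000 21.6000 21.5000]
Wrap final raw readings (mod 12): 22.5000 mod 12 = 10.5000; 21.6000 mod 12 = 9.6000; 21.5000 mod 12 = 9.5000

Answer: 10.5000 9.6000 9.5000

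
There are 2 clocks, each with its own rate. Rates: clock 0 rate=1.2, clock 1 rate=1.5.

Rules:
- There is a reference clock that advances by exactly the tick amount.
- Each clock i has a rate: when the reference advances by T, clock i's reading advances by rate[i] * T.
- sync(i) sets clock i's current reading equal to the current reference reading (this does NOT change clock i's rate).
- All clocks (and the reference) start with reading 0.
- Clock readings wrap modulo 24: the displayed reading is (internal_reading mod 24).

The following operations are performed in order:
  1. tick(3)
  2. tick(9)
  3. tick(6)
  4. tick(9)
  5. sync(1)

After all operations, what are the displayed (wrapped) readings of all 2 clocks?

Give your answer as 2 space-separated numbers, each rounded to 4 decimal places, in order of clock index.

Answer: 8.4000 3.0000

Derivation:
After op 1 tick(3): ref=3.0000 raw=[3.6000 4.5000]
After op 2 tick(9): ref=12.0000 raw=[14.4000 18.0000]
After op 3 tick(6): ref=18.0000 raw=[21.6000 27.0000]
After op 4 tick(9): ref=27.0000 raw=[32.4000 40.5000]
After op 5 sync(1): ref=27.0000 raw=[32.4000 27.0000]
Wrap final raw readings (mod 24): 32.4000 mod 24 = 8.4000; 27.0000 mod 24 = 3.0000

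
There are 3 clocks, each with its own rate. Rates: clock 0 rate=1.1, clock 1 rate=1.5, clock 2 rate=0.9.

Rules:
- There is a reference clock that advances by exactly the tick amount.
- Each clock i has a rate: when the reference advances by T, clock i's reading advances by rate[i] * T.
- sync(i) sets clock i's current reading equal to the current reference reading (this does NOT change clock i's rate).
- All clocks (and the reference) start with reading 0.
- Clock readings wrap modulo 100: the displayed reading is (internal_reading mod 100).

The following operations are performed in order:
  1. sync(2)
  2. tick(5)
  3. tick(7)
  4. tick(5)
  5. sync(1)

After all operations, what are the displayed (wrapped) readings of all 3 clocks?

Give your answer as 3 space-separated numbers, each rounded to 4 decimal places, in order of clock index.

Answer: 18.7000 17.0000 15.3000

Derivation:
After op 1 sync(2): ref=0.0000 raw=[0.0000 0.0000 0.0000]
After op 2 tick(5): ref=5.0000 raw=[5.5000 7.5000 4.5000]
After op 3 tick(7): ref=12.0000 raw=[13.2000 18.0000 10.8000]
After op 4 tick(5): ref=17.0000 raw=[18.7000 25.5000 15.3000]
After op 5 sync(1): ref=17.0000 raw=[18.7000 17.0000 15.3000]
Wrap final raw readings (mod 100): 18.7000 mod 100 = 18.7000; 17.0000 mod 100 = 17.0000; 15.3000 mod 100 = 15.3000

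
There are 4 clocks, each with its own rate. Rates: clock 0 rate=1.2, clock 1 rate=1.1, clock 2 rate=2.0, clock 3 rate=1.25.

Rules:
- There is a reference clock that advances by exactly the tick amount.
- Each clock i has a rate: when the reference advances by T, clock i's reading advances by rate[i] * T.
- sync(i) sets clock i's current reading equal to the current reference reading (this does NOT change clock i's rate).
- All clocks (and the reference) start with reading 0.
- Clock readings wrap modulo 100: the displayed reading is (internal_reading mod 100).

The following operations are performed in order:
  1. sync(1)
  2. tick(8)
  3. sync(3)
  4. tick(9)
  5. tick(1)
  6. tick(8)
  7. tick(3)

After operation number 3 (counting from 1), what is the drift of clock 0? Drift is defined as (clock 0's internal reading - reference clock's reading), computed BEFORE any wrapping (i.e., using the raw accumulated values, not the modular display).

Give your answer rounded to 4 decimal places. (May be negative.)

After op 1 sync(1): ref=0.0000 raw=[0.0000 0.0000 0.0000 0.0000]
After op 2 tick(8): ref=8.0000 raw=[9.6000 8.8000 16.0000 10.0000]
After op 3 sync(3): ref=8.0000 raw=[9.6000 8.8000 16.0000 8.0000]
Drift of clock 0 after op 3: 9.6000 - 8.0000 = 1.6000

Answer: 1.6000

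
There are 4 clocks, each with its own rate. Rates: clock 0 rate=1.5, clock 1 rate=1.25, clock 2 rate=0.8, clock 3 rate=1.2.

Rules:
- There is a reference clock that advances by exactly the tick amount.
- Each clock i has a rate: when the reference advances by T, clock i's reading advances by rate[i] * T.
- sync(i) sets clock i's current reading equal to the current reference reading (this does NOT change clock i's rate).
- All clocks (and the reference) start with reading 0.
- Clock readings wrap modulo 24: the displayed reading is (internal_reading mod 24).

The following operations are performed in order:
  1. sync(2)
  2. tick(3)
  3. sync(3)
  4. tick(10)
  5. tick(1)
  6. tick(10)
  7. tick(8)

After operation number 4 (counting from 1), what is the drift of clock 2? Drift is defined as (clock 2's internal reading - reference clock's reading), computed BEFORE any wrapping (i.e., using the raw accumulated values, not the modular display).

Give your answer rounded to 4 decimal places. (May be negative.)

Answer: -2.6000

Derivation:
After op 1 sync(2): ref=0.0000 raw=[0.0000 0.0000 0.0000 0.0000]
After op 2 tick(3): ref=3.0000 raw=[4.5000 3.7500 2.4000 3.6000]
After op 3 sync(3): ref=3.0000 raw=[4.5000 3.7500 2.4000 3.0000]
After op 4 tick(10): ref=13.0000 raw=[19.5000 16.2500 10.4000 15.0000]
Drift of clock 2 after op 4: 10.4000 - 13.0000 = -2.6000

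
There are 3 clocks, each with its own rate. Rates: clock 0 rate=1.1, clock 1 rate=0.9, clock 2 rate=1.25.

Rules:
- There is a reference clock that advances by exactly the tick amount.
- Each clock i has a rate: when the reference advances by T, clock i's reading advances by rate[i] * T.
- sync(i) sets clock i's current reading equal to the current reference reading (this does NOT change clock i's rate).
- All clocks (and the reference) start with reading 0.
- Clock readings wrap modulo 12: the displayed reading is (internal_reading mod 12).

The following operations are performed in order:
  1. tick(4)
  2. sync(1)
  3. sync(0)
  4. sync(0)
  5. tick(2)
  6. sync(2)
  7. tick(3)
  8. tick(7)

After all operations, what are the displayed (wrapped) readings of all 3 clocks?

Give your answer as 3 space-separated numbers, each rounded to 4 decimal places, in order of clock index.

After op 1 tick(4): ref=4.0000 raw=[4.4000 3.6000 5.0000]
After op 2 sync(1): ref=4.0000 raw=[4.4000 4.0000 5.0000]
After op 3 sync(0): ref=4.0000 raw=[4.0000 4.0000 5.0000]
After op 4 sync(0): ref=4.0000 raw=[4.0000 4.0000 5.0000]
After op 5 tick(2): ref=6.0000 raw=[6.2000 5.8000 7.5000]
After op 6 sync(2): ref=6.0000 raw=[6.2000 5.8000 6.0000]
After op 7 tick(3): ref=9.0000 raw=[9.5000 8.5000 9.7500]
After op 8 tick(7): ref=16.0000 raw=[17.2000 14.8000 18.5000]
Wrap final raw readings (mod 12): 17.2000 mod 12 = 5.2000; 14.8000 mod 12 = 2.8000; 18.5000 mod 12 = 6.5000

Answer: 5.2000 2.8000 6.5000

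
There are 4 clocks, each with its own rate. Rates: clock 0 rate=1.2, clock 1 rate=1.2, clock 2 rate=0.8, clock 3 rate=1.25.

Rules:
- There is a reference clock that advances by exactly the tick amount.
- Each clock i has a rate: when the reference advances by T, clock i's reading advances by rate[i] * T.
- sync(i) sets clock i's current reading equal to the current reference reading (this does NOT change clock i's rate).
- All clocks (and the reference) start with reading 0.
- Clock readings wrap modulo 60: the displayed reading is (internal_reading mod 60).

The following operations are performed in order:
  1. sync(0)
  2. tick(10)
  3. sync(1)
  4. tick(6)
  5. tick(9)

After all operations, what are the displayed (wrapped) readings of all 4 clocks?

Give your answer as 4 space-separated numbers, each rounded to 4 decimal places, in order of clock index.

After op 1 sync(0): ref=0.0000 raw=[0.0000 0.0000 0.0000 0.0000]
After op 2 tick(10): ref=10.0000 raw=[12.0000 12.0000 8.0000 12.5000]
After op 3 sync(1): ref=10.0000 raw=[12.0000 10.0000 8.0000 12.5000]
After op 4 tick(6): ref=16.0000 raw=[19.2000 17.2000 12.8000 20.0000]
After op 5 tick(9): ref=25.0000 raw=[30.0000 28.0000 20.0000 31.2500]
Wrap final raw readings (mod 60): 30.0000 mod 60 = 30.0000; 28.0000 mod 60 = 28.0000; 20.0000 mod 60 = 20.0000; 31.2500 mod 60 = 31.2500

Answer: 30.0000 28.0000 20.0000 31.2500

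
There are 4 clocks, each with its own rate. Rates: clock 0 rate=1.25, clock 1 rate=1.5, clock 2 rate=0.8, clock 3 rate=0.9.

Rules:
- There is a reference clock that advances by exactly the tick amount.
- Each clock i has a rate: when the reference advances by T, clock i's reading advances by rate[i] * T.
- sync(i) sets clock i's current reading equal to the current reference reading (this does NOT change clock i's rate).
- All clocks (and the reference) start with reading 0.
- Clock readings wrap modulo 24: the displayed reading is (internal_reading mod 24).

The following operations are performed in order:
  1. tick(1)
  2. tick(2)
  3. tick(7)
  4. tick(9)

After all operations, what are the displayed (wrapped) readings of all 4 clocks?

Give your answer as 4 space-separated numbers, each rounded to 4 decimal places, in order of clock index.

Answer: 23.7500 4.5000 15.2000 17.1000

Derivation:
After op 1 tick(1): ref=1.0000 raw=[1.2500 1.5000 0.8000 0.9000]
After op 2 tick(2): ref=3.0000 raw=[3.7500 4.5000 2.4000 2.7000]
After op 3 tick(7): ref=10.0000 raw=[12.5000 15.0000 8.0000 9.0000]
After op 4 tick(9): ref=19.0000 raw=[23.7500 28.5000 15.2000 17.1000]
Wrap final raw readings (mod 24): 23.7500 mod 24 = 23.7500; 28.5000 mod 24 = 4.5000; 15.2000 mod 24 = 15.2000; 17.1000 mod 24 = 17.1000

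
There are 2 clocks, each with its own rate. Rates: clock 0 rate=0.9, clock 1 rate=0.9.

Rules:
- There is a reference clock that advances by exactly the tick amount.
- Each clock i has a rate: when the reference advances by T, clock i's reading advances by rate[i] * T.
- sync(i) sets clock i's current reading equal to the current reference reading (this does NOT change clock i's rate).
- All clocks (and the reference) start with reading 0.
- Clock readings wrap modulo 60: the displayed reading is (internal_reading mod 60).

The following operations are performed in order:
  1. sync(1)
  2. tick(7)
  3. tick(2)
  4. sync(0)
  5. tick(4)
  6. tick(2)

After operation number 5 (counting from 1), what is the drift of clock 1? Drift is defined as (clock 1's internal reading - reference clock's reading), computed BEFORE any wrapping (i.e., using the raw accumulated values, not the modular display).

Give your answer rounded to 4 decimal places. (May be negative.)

Answer: -1.3000

Derivation:
After op 1 sync(1): ref=0.0000 raw=[0.0000 0.0000]
After op 2 tick(7): ref=7.0000 raw=[6.3000 6.3000]
After op 3 tick(2): ref=9.0000 raw=[8.1000 8.1000]
After op 4 sync(0): ref=9.0000 raw=[9.0000 8.1000]
After op 5 tick(4): ref=13.0000 raw=[12.6000 11.7000]
Drift of clock 1 after op 5: 11.7000 - 13.0000 = -1.3000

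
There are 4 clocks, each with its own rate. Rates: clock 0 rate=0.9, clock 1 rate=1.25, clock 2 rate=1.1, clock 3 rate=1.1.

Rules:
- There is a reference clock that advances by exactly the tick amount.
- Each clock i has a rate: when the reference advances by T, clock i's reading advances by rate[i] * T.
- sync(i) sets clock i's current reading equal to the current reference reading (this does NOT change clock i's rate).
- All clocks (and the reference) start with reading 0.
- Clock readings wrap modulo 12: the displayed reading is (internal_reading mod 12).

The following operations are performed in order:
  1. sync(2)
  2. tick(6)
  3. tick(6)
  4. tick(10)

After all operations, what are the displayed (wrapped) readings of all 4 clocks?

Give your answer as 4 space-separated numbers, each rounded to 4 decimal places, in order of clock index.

Answer: 7.8000 3.5000 0.2000 0.2000

Derivation:
After op 1 sync(2): ref=0.0000 raw=[0.0000 0.0000 0.0000 0.0000]
After op 2 tick(6): ref=6.0000 raw=[5.4000 7.5000 6.6000 6.6000]
After op 3 tick(6): ref=12.0000 raw=[10.8000 15.0000 13.2000 13.2000]
After op 4 tick(10): ref=22.0000 raw=[19.8000 27.5000 24.2000 24.2000]
Wrap final raw readings (mod 12): 19.8000 mod 12 = 7.8000; 27.5000 mod 12 = 3.5000; 24.2000 mod 12 = 0.2000; 24.2000 mod 12 = 0.2000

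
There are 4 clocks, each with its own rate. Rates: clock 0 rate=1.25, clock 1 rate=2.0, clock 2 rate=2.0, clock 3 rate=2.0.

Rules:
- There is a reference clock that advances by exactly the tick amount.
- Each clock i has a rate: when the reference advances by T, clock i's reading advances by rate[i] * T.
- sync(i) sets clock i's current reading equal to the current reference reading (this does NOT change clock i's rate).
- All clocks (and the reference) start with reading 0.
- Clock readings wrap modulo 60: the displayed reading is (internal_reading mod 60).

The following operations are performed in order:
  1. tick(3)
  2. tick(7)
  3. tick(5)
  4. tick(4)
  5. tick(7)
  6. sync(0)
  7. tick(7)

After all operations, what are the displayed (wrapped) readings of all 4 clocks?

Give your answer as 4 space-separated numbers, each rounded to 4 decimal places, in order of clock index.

Answer: 34.7500 6.0000 6.0000 6.0000

Derivation:
After op 1 tick(3): ref=3.0000 raw=[3.7500 6.0000 6.0000 6.0000]
After op 2 tick(7): ref=10.0000 raw=[12.5000 20.0000 20.0000 20.0000]
After op 3 tick(5): ref=15.0000 raw=[18.7500 30.0000 30.0000 30.0000]
After op 4 tick(4): ref=19.0000 raw=[23.7500 38.0000 38.0000 38.0000]
After op 5 tick(7): ref=26.0000 raw=[32.5000 52.0000 52.0000 52.0000]
After op 6 sync(0): ref=26.0000 raw=[26.0000 52.0000 52.0000 52.0000]
After op 7 tick(7): ref=33.0000 raw=[34.7500 66.0000 66.0000 66.0000]
Wrap final raw readings (mod 60): 34.7500 mod 60 = 34.7500; 66.0000 mod 60 = 6.0000; 66.0000 mod 60 = 6.0000; 66.0000 mod 60 = 6.0000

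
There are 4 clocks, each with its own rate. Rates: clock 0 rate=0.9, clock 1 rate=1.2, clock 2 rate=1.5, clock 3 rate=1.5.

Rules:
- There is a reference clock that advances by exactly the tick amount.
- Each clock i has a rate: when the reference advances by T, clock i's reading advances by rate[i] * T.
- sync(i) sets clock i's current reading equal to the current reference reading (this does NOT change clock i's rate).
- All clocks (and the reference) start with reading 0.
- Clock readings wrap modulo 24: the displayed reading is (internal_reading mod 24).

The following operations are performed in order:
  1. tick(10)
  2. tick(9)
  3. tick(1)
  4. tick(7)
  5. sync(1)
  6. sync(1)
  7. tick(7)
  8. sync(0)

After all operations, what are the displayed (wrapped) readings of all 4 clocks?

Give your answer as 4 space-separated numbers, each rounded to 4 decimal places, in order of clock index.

After op 1 tick(10): ref=10.0000 raw=[9.0000 12.0000 15.0000 15.0000]
After op 2 tick(9): ref=19.0000 raw=[17.1000 22.8000 28.5000 28.5000]
After op 3 tick(1): ref=20.0000 raw=[18.0000 24.0000 30.0000 30.0000]
After op 4 tick(7): ref=27.0000 raw=[24.3000 32.4000 40.5000 40.5000]
After op 5 sync(1): ref=27.0000 raw=[24.3000 27.0000 40.5000 40.5000]
After op 6 sync(1): ref=27.0000 raw=[24.3000 27.0000 40.5000 40.5000]
After op 7 tick(7): ref=34.0000 raw=[30.6000 35.4000 51.0000 51.0000]
After op 8 sync(0): ref=34.0000 raw=[34.0000 35.4000 51.0000 51.0000]
Wrap final raw readings (mod 24): 34.0000 mod 24 = 10.0000; 35.4000 mod 24 = 11.4000; 51.0000 mod 24 = 3.0000; 51.0000 mod 24 = 3.0000

Answer: 10.0000 11.4000 3.0000 3.0000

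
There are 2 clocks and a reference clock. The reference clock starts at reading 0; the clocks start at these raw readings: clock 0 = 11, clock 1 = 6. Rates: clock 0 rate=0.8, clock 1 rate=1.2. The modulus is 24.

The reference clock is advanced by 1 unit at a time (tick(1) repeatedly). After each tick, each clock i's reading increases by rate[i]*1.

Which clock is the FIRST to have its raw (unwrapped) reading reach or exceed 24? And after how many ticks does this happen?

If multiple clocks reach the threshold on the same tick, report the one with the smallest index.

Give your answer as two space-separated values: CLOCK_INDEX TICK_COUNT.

clock 0: start=11, rate=0.8, needs 24-11 = 13; ticks = ceil(13/0.8) = ceil(16.2500) = 17; reading at tick 17 = 11 + 0.8*17 = 24.6000
clock 1: start=6, rate=1.2, needs 24-6 = 18; ticks = ceil(18/1.2) = ceil(15.0000) = 15; reading at tick 15 = 6 + 1.2*15 = 24.0000
Minimum tick count = 15; winners = [1]; smallest index = 1

Answer: 1 15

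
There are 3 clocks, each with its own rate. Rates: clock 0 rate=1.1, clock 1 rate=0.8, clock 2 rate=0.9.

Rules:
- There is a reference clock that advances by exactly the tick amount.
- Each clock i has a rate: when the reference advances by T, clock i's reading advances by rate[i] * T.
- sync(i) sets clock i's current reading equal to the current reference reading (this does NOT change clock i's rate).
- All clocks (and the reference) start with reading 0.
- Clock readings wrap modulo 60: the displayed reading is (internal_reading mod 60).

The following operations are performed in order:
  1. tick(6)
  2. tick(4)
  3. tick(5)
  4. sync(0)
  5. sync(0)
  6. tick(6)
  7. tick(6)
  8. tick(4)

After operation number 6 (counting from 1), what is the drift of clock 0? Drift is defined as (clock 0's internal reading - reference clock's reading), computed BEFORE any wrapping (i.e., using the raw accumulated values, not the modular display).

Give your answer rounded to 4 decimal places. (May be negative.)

Answer: 0.6000

Derivation:
After op 1 tick(6): ref=6.0000 raw=[6.6000 4.8000 5.4000]
After op 2 tick(4): ref=10.0000 raw=[11.0000 8.0000 9.0000]
After op 3 tick(5): ref=15.0000 raw=[16.5000 12.0000 13.5000]
After op 4 sync(0): ref=15.0000 raw=[15.0000 12.0000 13.5000]
After op 5 sync(0): ref=15.0000 raw=[15.0000 12.0000 13.5000]
After op 6 tick(6): ref=21.0000 raw=[21.6000 16.8000 18.9000]
Drift of clock 0 after op 6: 21.6000 - 21.0000 = 0.6000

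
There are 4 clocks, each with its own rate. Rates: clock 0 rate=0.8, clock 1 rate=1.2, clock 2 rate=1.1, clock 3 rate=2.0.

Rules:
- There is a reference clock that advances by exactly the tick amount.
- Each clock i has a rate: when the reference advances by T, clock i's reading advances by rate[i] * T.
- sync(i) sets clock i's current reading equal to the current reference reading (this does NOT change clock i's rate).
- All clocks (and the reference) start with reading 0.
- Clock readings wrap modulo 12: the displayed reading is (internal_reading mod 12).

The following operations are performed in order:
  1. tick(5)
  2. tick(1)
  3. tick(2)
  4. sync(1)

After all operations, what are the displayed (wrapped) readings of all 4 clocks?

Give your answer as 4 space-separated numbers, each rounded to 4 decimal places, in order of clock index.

After op 1 tick(5): ref=5.0000 raw=[4.0000 6.0000 5.5000 10.0000]
After op 2 tick(1): ref=6.0000 raw=[4.8000 7.2000 6.6000 12.0000]
After op 3 tick(2): ref=8.0000 raw=[6.4000 9.6000 8.8000 16.0000]
After op 4 sync(1): ref=8.0000 raw=[6.4000 8.0000 8.8000 16.0000]
Wrap final raw readings (mod 12): 6.4000 mod 12 = 6.4000; 8.0000 mod 12 = 8.0000; 8.8000 mod 12 = 8.8000; 16.0000 mod 12 = 4.0000

Answer: 6.4000 8.0000 8.8000 4.0000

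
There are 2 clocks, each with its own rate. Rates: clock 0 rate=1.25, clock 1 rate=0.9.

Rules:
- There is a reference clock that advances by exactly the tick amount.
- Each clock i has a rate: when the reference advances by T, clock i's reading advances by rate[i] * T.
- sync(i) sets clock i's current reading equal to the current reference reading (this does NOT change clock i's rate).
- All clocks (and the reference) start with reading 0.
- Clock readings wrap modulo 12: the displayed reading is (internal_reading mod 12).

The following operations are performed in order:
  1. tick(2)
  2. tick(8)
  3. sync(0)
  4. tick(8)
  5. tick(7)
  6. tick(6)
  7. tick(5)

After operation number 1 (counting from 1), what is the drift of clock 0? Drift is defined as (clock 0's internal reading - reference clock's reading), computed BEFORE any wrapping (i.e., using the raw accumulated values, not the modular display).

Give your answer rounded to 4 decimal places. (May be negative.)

After op 1 tick(2): ref=2.0000 raw=[2.5000 1.8000]
Drift of clock 0 after op 1: 2.5000 - 2.0000 = 0.5000

Answer: 0.5000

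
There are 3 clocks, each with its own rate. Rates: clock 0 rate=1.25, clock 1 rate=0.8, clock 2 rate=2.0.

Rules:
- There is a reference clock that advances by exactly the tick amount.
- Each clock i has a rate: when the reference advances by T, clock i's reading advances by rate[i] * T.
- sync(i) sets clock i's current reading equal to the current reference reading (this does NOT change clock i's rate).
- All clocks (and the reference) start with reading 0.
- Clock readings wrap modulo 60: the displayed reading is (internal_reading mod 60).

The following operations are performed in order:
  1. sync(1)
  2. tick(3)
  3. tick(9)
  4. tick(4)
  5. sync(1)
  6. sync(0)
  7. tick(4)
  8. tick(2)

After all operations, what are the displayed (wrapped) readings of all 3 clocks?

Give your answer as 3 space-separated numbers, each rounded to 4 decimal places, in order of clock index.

Answer: 23.5000 20.8000 44.0000

Derivation:
After op 1 sync(1): ref=0.0000 raw=[0.0000 0.0000 0.0000]
After op 2 tick(3): ref=3.0000 raw=[3.7500 2.4000 6.0000]
After op 3 tick(9): ref=12.0000 raw=[15.0000 9.6000 24.0000]
After op 4 tick(4): ref=16.0000 raw=[20.0000 12.8000 32.0000]
After op 5 sync(1): ref=16.0000 raw=[20.0000 16.0000 32.0000]
After op 6 sync(0): ref=16.0000 raw=[16.0000 16.0000 32.0000]
After op 7 tick(4): ref=20.0000 raw=[21.0000 19.2000 40.0000]
After op 8 tick(2): ref=22.0000 raw=[23.5000 20.8000 44.0000]
Wrap final raw readings (mod 60): 23.5000 mod 60 = 23.5000; 20.8000 mod 60 = 20.8000; 44.0000 mod 60 = 44.0000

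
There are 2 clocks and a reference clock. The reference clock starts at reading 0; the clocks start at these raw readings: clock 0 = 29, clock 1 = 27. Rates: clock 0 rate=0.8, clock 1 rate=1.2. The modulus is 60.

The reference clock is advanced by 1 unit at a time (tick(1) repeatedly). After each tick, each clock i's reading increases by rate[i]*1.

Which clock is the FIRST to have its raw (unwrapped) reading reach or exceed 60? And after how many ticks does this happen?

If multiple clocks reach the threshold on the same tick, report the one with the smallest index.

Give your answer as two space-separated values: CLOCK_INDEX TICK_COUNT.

clock 0: start=29, rate=0.8, needs 60-29 = 31; ticks = ceil(31/0.8) = ceil(38.7500) = 39; reading at tick 39 = 29 + 0.8*39 = 60.2000
clock 1: start=27, rate=1.2, needs 60-27 = 33; ticks = ceil(33/1.2) = ceil(27.5000) = 28; reading at tick 28 = 27 + 1.2*28 = 60.6000
Minimum tick count = 28; winners = [1]; smallest index = 1

Answer: 1 28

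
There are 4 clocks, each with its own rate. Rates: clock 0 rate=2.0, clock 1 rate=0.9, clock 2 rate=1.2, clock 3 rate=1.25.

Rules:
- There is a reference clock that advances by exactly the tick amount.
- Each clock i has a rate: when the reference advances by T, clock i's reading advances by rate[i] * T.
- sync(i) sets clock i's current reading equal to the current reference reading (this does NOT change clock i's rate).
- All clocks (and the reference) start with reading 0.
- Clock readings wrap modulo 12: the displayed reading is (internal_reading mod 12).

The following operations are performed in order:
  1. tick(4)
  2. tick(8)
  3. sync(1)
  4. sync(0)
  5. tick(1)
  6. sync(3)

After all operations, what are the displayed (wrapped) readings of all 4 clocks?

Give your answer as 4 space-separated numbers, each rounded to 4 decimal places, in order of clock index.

After op 1 tick(4): ref=4.0000 raw=[8.0000 3.6000 4.8000 5.0000]
After op 2 tick(8): ref=12.0000 raw=[24.0000 10.8000 14.4000 15.0000]
After op 3 sync(1): ref=12.0000 raw=[24.0000 12.0000 14.4000 15.0000]
After op 4 sync(0): ref=12.0000 raw=[12.0000 12.0000 14.4000 15.0000]
After op 5 tick(1): ref=13.0000 raw=[14.0000 12.9000 15.6000 16.2500]
After op 6 sync(3): ref=13.0000 raw=[14.0000 12.9000 15.6000 13.0000]
Wrap final raw readings (mod 12): 14.0000 mod 12 = 2.0000; 12.9000 mod 12 = 0.9000; 15.6000 mod 12 = 3.6000; 13.0000 mod 12 = 1.0000

Answer: 2.0000 0.9000 3.6000 1.0000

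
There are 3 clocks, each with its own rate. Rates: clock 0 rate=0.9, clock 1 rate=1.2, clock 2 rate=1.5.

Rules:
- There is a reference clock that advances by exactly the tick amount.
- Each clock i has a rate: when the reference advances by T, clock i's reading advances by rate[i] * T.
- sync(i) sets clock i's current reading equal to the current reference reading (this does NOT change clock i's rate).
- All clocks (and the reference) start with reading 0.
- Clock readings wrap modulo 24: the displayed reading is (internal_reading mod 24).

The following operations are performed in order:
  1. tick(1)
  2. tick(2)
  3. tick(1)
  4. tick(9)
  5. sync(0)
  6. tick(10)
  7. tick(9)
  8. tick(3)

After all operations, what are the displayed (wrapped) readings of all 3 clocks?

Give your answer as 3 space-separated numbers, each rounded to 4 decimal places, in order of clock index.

After op 1 tick(1): ref=1.0000 raw=[0.9000 1.2000 1.5000]
After op 2 tick(2): ref=3.0000 raw=[2.7000 3.6000 4.5000]
After op 3 tick(1): ref=4.0000 raw=[3.6000 4.8000 6.0000]
After op 4 tick(9): ref=13.0000 raw=[11.7000 15.6000 19.5000]
After op 5 sync(0): ref=13.0000 raw=[13.0000 15.6000 19.5000]
After op 6 tick(10): ref=23.0000 raw=[22.0000 27.6000 34.5000]
After op 7 tick(9): ref=32.0000 raw=[30.1000 38.4000 48.0000]
After op 8 tick(3): ref=35.0000 raw=[32.8000 42.0000 52.5000]
Wrap final raw readings (mod 24): 32.8000 mod 24 = 8.8000; 42.0000 mod 24 = 18.0000; 52.5000 mod 24 = 4.5000

Answer: 8.8000 18.0000 4.5000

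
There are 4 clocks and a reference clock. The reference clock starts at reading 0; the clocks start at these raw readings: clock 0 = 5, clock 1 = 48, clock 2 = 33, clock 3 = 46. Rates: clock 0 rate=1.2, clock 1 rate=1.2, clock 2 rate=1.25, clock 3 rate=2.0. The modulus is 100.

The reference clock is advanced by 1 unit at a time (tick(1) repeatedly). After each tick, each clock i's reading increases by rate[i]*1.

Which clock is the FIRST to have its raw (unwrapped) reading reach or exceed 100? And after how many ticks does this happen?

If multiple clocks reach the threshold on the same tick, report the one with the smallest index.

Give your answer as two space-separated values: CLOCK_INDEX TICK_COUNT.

Answer: 3 27

Derivation:
clock 0: start=5, rate=1.2, needs 100-5 = 95; ticks = ceil(95/1.2) = ceil(79.1667) = 80; reading at tick 80 = 5 + 1.2*80 = 101.0000
clock 1: start=48, rate=1.2, needs 100-48 = 52; ticks = ceil(52/1.2) = ceil(43.3333) = 44; reading at tick 44 = 48 + 1.2*44 = 100.8000
clock 2: start=33, rate=1.25, needs 100-33 = 67; ticks = ceil(67/1.25) = ceil(53.6000) = 54; reading at tick 54 = 33 + 1.25*54 = 100.5000
clock 3: start=46, rate=2.0, needs 100-46 = 54; ticks = ceil(54/2.0) = ceil(27.0000) = 27; reading at tick 27 = 46 + 2.0*27 = 100.0000
Minimum tick count = 27; winners = [3]; smallest index = 3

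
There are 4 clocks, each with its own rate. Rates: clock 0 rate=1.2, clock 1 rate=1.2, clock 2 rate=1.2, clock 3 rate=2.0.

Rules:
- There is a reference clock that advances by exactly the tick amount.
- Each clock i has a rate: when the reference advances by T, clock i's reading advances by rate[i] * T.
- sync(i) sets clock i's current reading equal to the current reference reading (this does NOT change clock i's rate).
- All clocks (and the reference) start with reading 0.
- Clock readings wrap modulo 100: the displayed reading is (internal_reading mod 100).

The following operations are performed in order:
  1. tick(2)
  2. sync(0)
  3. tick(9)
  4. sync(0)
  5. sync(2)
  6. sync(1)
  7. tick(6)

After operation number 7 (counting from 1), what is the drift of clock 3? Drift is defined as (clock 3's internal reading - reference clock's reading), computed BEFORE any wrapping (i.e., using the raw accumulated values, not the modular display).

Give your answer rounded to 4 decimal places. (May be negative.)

After op 1 tick(2): ref=2.0000 raw=[2.4000 2.4000 2.4000 4.0000]
After op 2 sync(0): ref=2.0000 raw=[2.0000 2.4000 2.4000 4.0000]
After op 3 tick(9): ref=11.0000 raw=[12.8000 13.2000 13.2000 22.0000]
After op 4 sync(0): ref=11.0000 raw=[11.0000 13.2000 13.2000 22.0000]
After op 5 sync(2): ref=11.0000 raw=[11.0000 13.2000 11.0000 22.0000]
After op 6 sync(1): ref=11.0000 raw=[11.0000 11.0000 11.0000 22.0000]
After op 7 tick(6): ref=17.0000 raw=[18.2000 18.2000 18.2000 34.0000]
Drift of clock 3 after op 7: 34.0000 - 17.0000 = 17.0000

Answer: 17.0000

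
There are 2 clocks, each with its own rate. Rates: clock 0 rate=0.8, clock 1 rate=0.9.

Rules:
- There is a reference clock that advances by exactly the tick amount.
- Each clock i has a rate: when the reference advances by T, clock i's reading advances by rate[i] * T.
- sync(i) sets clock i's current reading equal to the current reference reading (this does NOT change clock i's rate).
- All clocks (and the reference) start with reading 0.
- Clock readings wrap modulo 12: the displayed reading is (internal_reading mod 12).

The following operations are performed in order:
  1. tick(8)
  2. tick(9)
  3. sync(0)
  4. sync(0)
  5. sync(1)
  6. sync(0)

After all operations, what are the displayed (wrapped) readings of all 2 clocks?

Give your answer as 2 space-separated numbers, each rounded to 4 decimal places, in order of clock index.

Answer: 5.0000 5.0000

Derivation:
After op 1 tick(8): ref=8.0000 raw=[6.4000 7.2000]
After op 2 tick(9): ref=17.0000 raw=[13.6000 15.3000]
After op 3 sync(0): ref=17.0000 raw=[17.0000 15.3000]
After op 4 sync(0): ref=17.0000 raw=[17.0000 15.3000]
After op 5 sync(1): ref=17.0000 raw=[17.0000 17.0000]
After op 6 sync(0): ref=17.0000 raw=[17.0000 17.0000]
Wrap final raw readings (mod 12): 17.0000 mod 12 = 5.0000; 17.0000 mod 12 = 5.0000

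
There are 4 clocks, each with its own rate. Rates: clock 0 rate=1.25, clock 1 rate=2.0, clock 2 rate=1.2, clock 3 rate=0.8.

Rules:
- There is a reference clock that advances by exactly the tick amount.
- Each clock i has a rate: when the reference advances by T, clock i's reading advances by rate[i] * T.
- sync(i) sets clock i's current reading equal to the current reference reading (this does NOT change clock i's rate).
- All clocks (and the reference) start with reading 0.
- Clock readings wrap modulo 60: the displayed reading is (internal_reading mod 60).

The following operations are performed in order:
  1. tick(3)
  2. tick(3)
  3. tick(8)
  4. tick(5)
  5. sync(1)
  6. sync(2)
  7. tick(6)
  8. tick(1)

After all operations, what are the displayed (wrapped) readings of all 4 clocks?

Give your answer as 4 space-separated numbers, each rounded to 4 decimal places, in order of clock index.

After op 1 tick(3): ref=3.0000 raw=[3.7500 6.0000 3.6000 2.4000]
After op 2 tick(3): ref=6.0000 raw=[7.5000 12.0000 7.2000 4.8000]
After op 3 tick(8): ref=14.0000 raw=[17.5000 28.0000 16.8000 11.2000]
After op 4 tick(5): ref=19.0000 raw=[23.7500 38.0000 22.8000 15.2000]
After op 5 sync(1): ref=19.0000 raw=[23.7500 19.0000 22.8000 15.2000]
After op 6 sync(2): ref=19.0000 raw=[23.7500 19.0000 19.0000 15.2000]
After op 7 tick(6): ref=25.0000 raw=[31.2500 31.0000 26.2000 20.0000]
After op 8 tick(1): ref=26.0000 raw=[32.5000 33.0000 27.4000 20.8000]
Wrap final raw readings (mod 60): 32.5000 mod 60 = 32.5000; 33.0000 mod 60 = 33.0000; 27.4000 mod 60 = 27.4000; 20.8000 mod 60 = 20.8000

Answer: 32.5000 33.0000 27.4000 20.8000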